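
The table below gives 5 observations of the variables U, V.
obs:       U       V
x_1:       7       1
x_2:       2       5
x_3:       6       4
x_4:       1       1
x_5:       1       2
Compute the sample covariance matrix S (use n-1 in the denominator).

Step 1 — column means:
  mean(U) = (7 + 2 + 6 + 1 + 1) / 5 = 17/5 = 3.4
  mean(V) = (1 + 5 + 4 + 1 + 2) / 5 = 13/5 = 2.6

Step 2 — sample covariance S[i,j] = (1/(n-1)) · Σ_k (x_{k,i} - mean_i) · (x_{k,j} - mean_j), with n-1 = 4.
  S[U,U] = ((3.6)·(3.6) + (-1.4)·(-1.4) + (2.6)·(2.6) + (-2.4)·(-2.4) + (-2.4)·(-2.4)) / 4 = 33.2/4 = 8.3
  S[U,V] = ((3.6)·(-1.6) + (-1.4)·(2.4) + (2.6)·(1.4) + (-2.4)·(-1.6) + (-2.4)·(-0.6)) / 4 = -0.2/4 = -0.05
  S[V,V] = ((-1.6)·(-1.6) + (2.4)·(2.4) + (1.4)·(1.4) + (-1.6)·(-1.6) + (-0.6)·(-0.6)) / 4 = 13.2/4 = 3.3

S is symmetric (S[j,i] = S[i,j]). Assembling:

S = [[8.3, -0.05],
 [-0.05, 3.3]]


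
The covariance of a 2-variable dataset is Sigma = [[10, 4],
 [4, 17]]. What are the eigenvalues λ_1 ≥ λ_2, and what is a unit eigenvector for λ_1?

Step 1 — characteristic polynomial of 2×2 Sigma:
  det(Sigma - λI) = λ² - trace · λ + det = 0.
  trace = 10 + 17 = 27, det = 10·17 - (4)² = 154.
Step 2 — discriminant:
  Δ = trace² - 4·det = 729 - 616 = 113.
Step 3 — eigenvalues:
  λ = (trace ± √Δ)/2 = (27 ± 10.6301)/2,
  λ_1 = 18.8151,  λ_2 = 8.1849.

Step 4 — unit eigenvector for λ_1: solve (Sigma - λ_1 I)v = 0. First row:
  (10 - 18.8151)·v_x + (4)·v_y = 0, i.e. (-8.8151)·v_x + (4)·v_y = 0,
  so v ∝ (b, λ_1 - a) = (4, 8.8151) = u.
  ||u|| = √((4)² + (8.8151)²) = √(93.7055) ≈ 9.6802,
  v_1 = u/||u|| ≈ (0.4132, 0.9106) (||v_1|| = 1).

λ_1 = 18.8151,  λ_2 = 8.1849;  v_1 ≈ (0.4132, 0.9106)


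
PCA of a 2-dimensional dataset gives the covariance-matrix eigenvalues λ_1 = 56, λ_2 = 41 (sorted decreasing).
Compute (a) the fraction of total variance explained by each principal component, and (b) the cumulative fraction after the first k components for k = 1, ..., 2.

Step 1 — total variance = trace(Sigma) = Σ λ_i = 56 + 41 = 97.

Step 2 — fraction explained by component i = λ_i / Σ λ:
  PC1: 56/97 = 0.5773
  PC2: 41/97 = 0.4227

Step 3 — cumulative fraction after k components = (λ_1 + ... + λ_k) / Σ λ:
  k = 1: 56/97 = 0.5773
  k = 2: (56 + 41)/97 = 97/97 = 1

Summary (fraction, with percent):

explained: PC1 0.5773 (57.73%), PC2 0.4227 (42.27%);  cumulative: 0.5773, 1


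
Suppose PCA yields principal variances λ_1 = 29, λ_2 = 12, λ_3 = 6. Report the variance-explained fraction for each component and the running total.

Step 1 — total variance = trace(Sigma) = Σ λ_i = 29 + 12 + 6 = 47.

Step 2 — fraction explained by component i = λ_i / Σ λ:
  PC1: 29/47 = 0.617
  PC2: 12/47 = 0.2553
  PC3: 6/47 = 0.1277

Step 3 — cumulative fraction after k components = (λ_1 + ... + λ_k) / Σ λ:
  k = 1: 29/47 = 0.617
  k = 2: (29 + 12)/47 = 41/47 = 0.8723
  k = 3: (29 + 12 + 6)/47 = 47/47 = 1

Summary (fraction, with percent):

explained: PC1 0.617 (61.7%), PC2 0.2553 (25.53%), PC3 0.1277 (12.77%);  cumulative: 0.617, 0.8723, 1


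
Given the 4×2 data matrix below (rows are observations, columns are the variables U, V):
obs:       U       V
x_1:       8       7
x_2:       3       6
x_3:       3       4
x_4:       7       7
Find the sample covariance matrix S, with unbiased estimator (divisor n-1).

Step 1 — column means:
  mean(U) = (8 + 3 + 3 + 7) / 4 = 21/4 = 5.25
  mean(V) = (7 + 6 + 4 + 7) / 4 = 24/4 = 6

Step 2 — sample covariance S[i,j] = (1/(n-1)) · Σ_k (x_{k,i} - mean_i) · (x_{k,j} - mean_j), with n-1 = 3.
  S[U,U] = ((2.75)·(2.75) + (-2.25)·(-2.25) + (-2.25)·(-2.25) + (1.75)·(1.75)) / 3 = 20.75/3 = 6.9167
  S[U,V] = ((2.75)·(1) + (-2.25)·(0) + (-2.25)·(-2) + (1.75)·(1)) / 3 = 9/3 = 3
  S[V,V] = ((1)·(1) + (0)·(0) + (-2)·(-2) + (1)·(1)) / 3 = 6/3 = 2

S is symmetric (S[j,i] = S[i,j]). Assembling:

S = [[6.9167, 3],
 [3, 2]]


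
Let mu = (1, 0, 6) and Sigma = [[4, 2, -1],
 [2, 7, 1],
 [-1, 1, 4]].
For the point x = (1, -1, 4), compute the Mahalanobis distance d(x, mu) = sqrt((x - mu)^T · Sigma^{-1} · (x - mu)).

Step 1 — centre the observation: (x - mu) = (0, -1, -2).

Step 2 — invert Sigma (cofactor / det for 3×3, or solve directly):
  Sigma^{-1} = [[0.3333, -0.1111, 0.1111],
 [-0.1111, 0.1852, -0.0741],
 [0.1111, -0.0741, 0.2963]].

Step 3 — form the quadratic (x - mu)^T · Sigma^{-1} · (x - mu):
  Sigma^{-1} · (x - mu) = (-0.1111, -0.037, -0.5185).
  (x - mu)^T · [Sigma^{-1} · (x - mu)] = (0)·(-0.1111) + (-1)·(-0.037) + (-2)·(-0.5185) = 1.0741.

Step 4 — take square root: d = √(1.0741) ≈ 1.0364.

d(x, mu) = √(1.0741) ≈ 1.0364


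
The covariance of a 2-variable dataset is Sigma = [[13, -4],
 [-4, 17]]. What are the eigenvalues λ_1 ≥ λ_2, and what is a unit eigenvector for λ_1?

Step 1 — characteristic polynomial of 2×2 Sigma:
  det(Sigma - λI) = λ² - trace · λ + det = 0.
  trace = 13 + 17 = 30, det = 13·17 - (-4)² = 205.
Step 2 — discriminant:
  Δ = trace² - 4·det = 900 - 820 = 80.
Step 3 — eigenvalues:
  λ = (trace ± √Δ)/2 = (30 ± 8.9443)/2,
  λ_1 = 19.4721,  λ_2 = 10.5279.

Step 4 — unit eigenvector for λ_1: solve (Sigma - λ_1 I)v = 0. First row:
  (13 - 19.4721)·v_x + (-4)·v_y = 0, i.e. (-6.4721)·v_x + (-4)·v_y = 0,
  so v ∝ (b, λ_1 - a) = (-4, 6.4721); multiply by -1 so the first entry is positive: u = (4, -6.4721).
  ||u|| = √((4)² + (-6.4721)²) = √(57.8885) ≈ 7.6085,
  v_1 = u/||u|| ≈ (0.5257, -0.8507) (||v_1|| = 1).

λ_1 = 19.4721,  λ_2 = 10.5279;  v_1 ≈ (0.5257, -0.8507)


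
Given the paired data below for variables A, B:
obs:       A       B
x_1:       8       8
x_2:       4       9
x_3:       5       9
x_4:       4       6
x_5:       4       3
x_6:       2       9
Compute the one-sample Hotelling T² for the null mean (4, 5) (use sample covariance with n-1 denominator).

Step 1 — sample mean vector:
  mean(A) = (8 + 4 + 5 + 4 + 4 + 2) / 6 = 27/6 = 4.5
  mean(B) = (8 + 9 + 9 + 6 + 3 + 9) / 6 = 44/6 = 7.3333
  x̄ = (4.5, 7.3333),  deviation x̄ - mu_0 = (4.5, 7.3333) - (4, 5) = (0.5, 2.3333).

Step 2 — sample covariance matrix, S[i,j] = (1/(n-1)) · Σ_k (x_{k,i} - mean_i) · (x_{k,j} - mean_j), divisor n-1 = 5:
  S[A,A] = ((3.5)·(3.5) + (-0.5)·(-0.5) + (0.5)·(0.5) + (-0.5)·(-0.5) + (-0.5)·(-0.5) + (-2.5)·(-2.5)) / 5 = 19.5/5 = 3.9
  S[A,B] = ((3.5)·(0.6667) + (-0.5)·(1.6667) + (0.5)·(1.6667) + (-0.5)·(-1.3333) + (-0.5)·(-4.3333) + (-2.5)·(1.6667)) / 5 = 1/5 = 0.2
  S[B,B] = ((0.6667)·(0.6667) + (1.6667)·(1.6667) + (1.6667)·(1.6667) + (-1.3333)·(-1.3333) + (-4.3333)·(-4.3333) + (1.6667)·(1.6667)) / 5 = 29.3333/5 = 5.8667
  S = [[3.9, 0.2],
 [0.2, 5.8667]].

Step 3 — invert S. det(S) = 3.9·5.8667 - (0.2)² = 22.84.
  S^{-1} = (1/det) · [[d, -b], [-b, a]] = [[0.2569, -0.0088],
 [-0.0088, 0.1708]].

Step 4 — quadratic form (x̄ - mu_0)^T · S^{-1} · (x̄ - mu_0):
  S^{-1} · (x̄ - mu_0) = (0.108, 0.394),
  (x̄ - mu_0)^T · [...] = (0.5)·(0.108) + (2.3333)·(0.394) = 0.9734.

Step 5 — scale by n: T² = 6 · 0.9734 = 5.8406.

T² ≈ 5.8406


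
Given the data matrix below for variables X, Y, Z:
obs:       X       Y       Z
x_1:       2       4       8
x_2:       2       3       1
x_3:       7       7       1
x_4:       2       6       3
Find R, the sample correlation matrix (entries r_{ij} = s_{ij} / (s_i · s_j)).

Step 1 — column means:
  mean(X) = (2 + 2 + 7 + 2) / 4 = 13/4 = 3.25
  mean(Y) = (4 + 3 + 7 + 6) / 4 = 20/4 = 5
  mean(Z) = (8 + 1 + 1 + 3) / 4 = 13/4 = 3.25

Step 2 — sample variances and covariances s[i,j] = (1/(n-1)) · Σ_k (x_{k,i} - mean_i) · (x_{k,j} - mean_j), with n-1 = 3:
  s[X,X] = ((-1.25)·(-1.25) + (-1.25)·(-1.25) + (3.75)·(3.75) + (-1.25)·(-1.25)) / 3 = 18.75/3 = 6.25
  s[X,Y] = ((-1.25)·(-1) + (-1.25)·(-2) + (3.75)·(2) + (-1.25)·(1)) / 3 = 10/3 = 3.3333
  s[X,Z] = ((-1.25)·(4.75) + (-1.25)·(-2.25) + (3.75)·(-2.25) + (-1.25)·(-0.25)) / 3 = -11.25/3 = -3.75
  s[Y,Y] = ((-1)·(-1) + (-2)·(-2) + (2)·(2) + (1)·(1)) / 3 = 10/3 = 3.3333
  s[Y,Z] = ((-1)·(4.75) + (-2)·(-2.25) + (2)·(-2.25) + (1)·(-0.25)) / 3 = -5/3 = -1.6667
  s[Z,Z] = ((4.75)·(4.75) + (-2.25)·(-2.25) + (-2.25)·(-2.25) + (-0.25)·(-0.25)) / 3 = 32.75/3 = 10.9167
  Sample standard deviations s_i = √(s[i,i]):
  s(X) = √(6.25) = 2.5
  s(Y) = √(3.3333) = 1.8257
  s(Z) = √(10.9167) = 3.304

Step 3 — r_{ij} = s_{ij} / (s_i · s_j):
  r[X,X] = 1 (diagonal).
  r[X,Y] = 3.3333 / (2.5 · 1.8257) = 3.3333 / 4.5644 = 0.7303
  r[X,Z] = -3.75 / (2.5 · 3.304) = -3.75 / 8.2601 = -0.454
  r[Y,Y] = 1 (diagonal).
  r[Y,Z] = -1.6667 / (1.8257 · 3.304) = -1.6667 / 6.0323 = -0.2763
  r[Z,Z] = 1 (diagonal).

R is symmetric with unit diagonal. Assembling:

R = [[1, 0.7303, -0.454],
 [0.7303, 1, -0.2763],
 [-0.454, -0.2763, 1]]


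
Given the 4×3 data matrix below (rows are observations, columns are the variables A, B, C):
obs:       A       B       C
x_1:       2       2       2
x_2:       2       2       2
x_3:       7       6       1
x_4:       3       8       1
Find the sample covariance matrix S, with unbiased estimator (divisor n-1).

Step 1 — column means:
  mean(A) = (2 + 2 + 7 + 3) / 4 = 14/4 = 3.5
  mean(B) = (2 + 2 + 6 + 8) / 4 = 18/4 = 4.5
  mean(C) = (2 + 2 + 1 + 1) / 4 = 6/4 = 1.5

Step 2 — sample covariance S[i,j] = (1/(n-1)) · Σ_k (x_{k,i} - mean_i) · (x_{k,j} - mean_j), with n-1 = 3.
  S[A,A] = ((-1.5)·(-1.5) + (-1.5)·(-1.5) + (3.5)·(3.5) + (-0.5)·(-0.5)) / 3 = 17/3 = 5.6667
  S[A,B] = ((-1.5)·(-2.5) + (-1.5)·(-2.5) + (3.5)·(1.5) + (-0.5)·(3.5)) / 3 = 11/3 = 3.6667
  S[A,C] = ((-1.5)·(0.5) + (-1.5)·(0.5) + (3.5)·(-0.5) + (-0.5)·(-0.5)) / 3 = -3/3 = -1
  S[B,B] = ((-2.5)·(-2.5) + (-2.5)·(-2.5) + (1.5)·(1.5) + (3.5)·(3.5)) / 3 = 27/3 = 9
  S[B,C] = ((-2.5)·(0.5) + (-2.5)·(0.5) + (1.5)·(-0.5) + (3.5)·(-0.5)) / 3 = -5/3 = -1.6667
  S[C,C] = ((0.5)·(0.5) + (0.5)·(0.5) + (-0.5)·(-0.5) + (-0.5)·(-0.5)) / 3 = 1/3 = 0.3333

S is symmetric (S[j,i] = S[i,j]). Assembling:

S = [[5.6667, 3.6667, -1],
 [3.6667, 9, -1.6667],
 [-1, -1.6667, 0.3333]]


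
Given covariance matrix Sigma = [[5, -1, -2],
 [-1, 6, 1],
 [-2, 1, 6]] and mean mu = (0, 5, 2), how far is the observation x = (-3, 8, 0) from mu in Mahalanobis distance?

Step 1 — centre the observation: (x - mu) = (-3, 3, -2).

Step 2 — invert Sigma (cofactor / det for 3×3, or solve directly):
  Sigma^{-1} = [[0.2349, 0.0268, 0.0738],
 [0.0268, 0.1745, -0.0201],
 [0.0738, -0.0201, 0.1946]].

Step 3 — form the quadratic (x - mu)^T · Sigma^{-1} · (x - mu):
  Sigma^{-1} · (x - mu) = (-0.7718, 0.4832, -0.6711).
  (x - mu)^T · [Sigma^{-1} · (x - mu)] = (-3)·(-0.7718) + (3)·(0.4832) + (-2)·(-0.6711) = 5.1074.

Step 4 — take square root: d = √(5.1074) ≈ 2.26.

d(x, mu) = √(5.1074) ≈ 2.26


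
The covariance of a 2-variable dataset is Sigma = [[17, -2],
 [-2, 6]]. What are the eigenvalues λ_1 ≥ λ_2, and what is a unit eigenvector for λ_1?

Step 1 — characteristic polynomial of 2×2 Sigma:
  det(Sigma - λI) = λ² - trace · λ + det = 0.
  trace = 17 + 6 = 23, det = 17·6 - (-2)² = 98.
Step 2 — discriminant:
  Δ = trace² - 4·det = 529 - 392 = 137.
Step 3 — eigenvalues:
  λ = (trace ± √Δ)/2 = (23 ± 11.7047)/2,
  λ_1 = 17.3523,  λ_2 = 5.6477.

Step 4 — unit eigenvector for λ_1: solve (Sigma - λ_1 I)v = 0. First row:
  (17 - 17.3523)·v_x + (-2)·v_y = 0, i.e. (-0.3523)·v_x + (-2)·v_y = 0,
  so v ∝ (b, λ_1 - a) = (-2, 0.3523); multiply by -1 so the first entry is positive: u = (2, -0.3523).
  ||u|| = √((2)² + (-0.3523)²) = √(4.1242) ≈ 2.0308,
  v_1 = u/||u|| ≈ (0.9848, -0.1735) (||v_1|| = 1).

λ_1 = 17.3523,  λ_2 = 5.6477;  v_1 ≈ (0.9848, -0.1735)


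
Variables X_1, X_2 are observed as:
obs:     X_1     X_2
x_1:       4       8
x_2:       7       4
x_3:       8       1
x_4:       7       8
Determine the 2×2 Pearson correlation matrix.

Step 1 — column means:
  mean(X_1) = (4 + 7 + 8 + 7) / 4 = 26/4 = 6.5
  mean(X_2) = (8 + 4 + 1 + 8) / 4 = 21/4 = 5.25

Step 2 — sample variances and covariances s[i,j] = (1/(n-1)) · Σ_k (x_{k,i} - mean_i) · (x_{k,j} - mean_j), with n-1 = 3:
  s[X_1,X_1] = ((-2.5)·(-2.5) + (0.5)·(0.5) + (1.5)·(1.5) + (0.5)·(0.5)) / 3 = 9/3 = 3
  s[X_1,X_2] = ((-2.5)·(2.75) + (0.5)·(-1.25) + (1.5)·(-4.25) + (0.5)·(2.75)) / 3 = -12.5/3 = -4.1667
  s[X_2,X_2] = ((2.75)·(2.75) + (-1.25)·(-1.25) + (-4.25)·(-4.25) + (2.75)·(2.75)) / 3 = 34.75/3 = 11.5833
  Sample standard deviations s_i = √(s[i,i]):
  s(X_1) = √(3) = 1.7321
  s(X_2) = √(11.5833) = 3.4034

Step 3 — r_{ij} = s_{ij} / (s_i · s_j):
  r[X_1,X_1] = 1 (diagonal).
  r[X_1,X_2] = -4.1667 / (1.7321 · 3.4034) = -4.1667 / 5.8949 = -0.7068
  r[X_2,X_2] = 1 (diagonal).

R is symmetric with unit diagonal. Assembling:

R = [[1, -0.7068],
 [-0.7068, 1]]


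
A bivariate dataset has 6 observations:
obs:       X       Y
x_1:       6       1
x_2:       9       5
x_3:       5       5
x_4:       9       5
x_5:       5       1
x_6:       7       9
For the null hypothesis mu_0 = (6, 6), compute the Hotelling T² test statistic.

Step 1 — sample mean vector:
  mean(X) = (6 + 9 + 5 + 9 + 5 + 7) / 6 = 41/6 = 6.8333
  mean(Y) = (1 + 5 + 5 + 5 + 1 + 9) / 6 = 26/6 = 4.3333
  x̄ = (6.8333, 4.3333),  deviation x̄ - mu_0 = (6.8333, 4.3333) - (6, 6) = (0.8333, -1.6667).

Step 2 — sample covariance matrix, S[i,j] = (1/(n-1)) · Σ_k (x_{k,i} - mean_i) · (x_{k,j} - mean_j), divisor n-1 = 5:
  S[X,X] = ((-0.8333)·(-0.8333) + (2.1667)·(2.1667) + (-1.8333)·(-1.8333) + (2.1667)·(2.1667) + (-1.8333)·(-1.8333) + (0.1667)·(0.1667)) / 5 = 16.8333/5 = 3.3667
  S[X,Y] = ((-0.8333)·(-3.3333) + (2.1667)·(0.6667) + (-1.8333)·(0.6667) + (2.1667)·(0.6667) + (-1.8333)·(-3.3333) + (0.1667)·(4.6667)) / 5 = 11.3333/5 = 2.2667
  S[Y,Y] = ((-3.3333)·(-3.3333) + (0.6667)·(0.6667) + (0.6667)·(0.6667) + (0.6667)·(0.6667) + (-3.3333)·(-3.3333) + (4.6667)·(4.6667)) / 5 = 45.3333/5 = 9.0667
  S = [[3.3667, 2.2667],
 [2.2667, 9.0667]].

Step 3 — invert S. det(S) = 3.3667·9.0667 - (2.2667)² = 25.3867.
  S^{-1} = (1/det) · [[d, -b], [-b, a]] = [[0.3571, -0.0893],
 [-0.0893, 0.1326]].

Step 4 — quadratic form (x̄ - mu_0)^T · S^{-1} · (x̄ - mu_0):
  S^{-1} · (x̄ - mu_0) = (0.4464, -0.2954),
  (x̄ - mu_0)^T · [...] = (0.8333)·(0.4464) + (-1.6667)·(-0.2954) = 0.8644.

Step 5 — scale by n: T² = 6 · 0.8644 = 5.1864.

T² ≈ 5.1864


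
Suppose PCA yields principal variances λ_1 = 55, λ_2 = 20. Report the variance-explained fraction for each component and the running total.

Step 1 — total variance = trace(Sigma) = Σ λ_i = 55 + 20 = 75.

Step 2 — fraction explained by component i = λ_i / Σ λ:
  PC1: 55/75 = 0.7333
  PC2: 20/75 = 0.2667

Step 3 — cumulative fraction after k components = (λ_1 + ... + λ_k) / Σ λ:
  k = 1: 55/75 = 0.7333
  k = 2: (55 + 20)/75 = 75/75 = 1

Summary (fraction, with percent):

explained: PC1 0.7333 (73.33%), PC2 0.2667 (26.67%);  cumulative: 0.7333, 1


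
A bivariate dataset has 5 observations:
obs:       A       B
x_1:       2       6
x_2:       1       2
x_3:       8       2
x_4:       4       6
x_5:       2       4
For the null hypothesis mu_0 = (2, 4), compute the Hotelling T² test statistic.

Step 1 — sample mean vector:
  mean(A) = (2 + 1 + 8 + 4 + 2) / 5 = 17/5 = 3.4
  mean(B) = (6 + 2 + 2 + 6 + 4) / 5 = 20/5 = 4
  x̄ = (3.4, 4),  deviation x̄ - mu_0 = (3.4, 4) - (2, 4) = (1.4, 0).

Step 2 — sample covariance matrix, S[i,j] = (1/(n-1)) · Σ_k (x_{k,i} - mean_i) · (x_{k,j} - mean_j), divisor n-1 = 4:
  S[A,A] = ((-1.4)·(-1.4) + (-2.4)·(-2.4) + (4.6)·(4.6) + (0.6)·(0.6) + (-1.4)·(-1.4)) / 4 = 31.2/4 = 7.8
  S[A,B] = ((-1.4)·(2) + (-2.4)·(-2) + (4.6)·(-2) + (0.6)·(2) + (-1.4)·(0)) / 4 = -6/4 = -1.5
  S[B,B] = ((2)·(2) + (-2)·(-2) + (-2)·(-2) + (2)·(2) + (0)·(0)) / 4 = 16/4 = 4
  S = [[7.8, -1.5],
 [-1.5, 4]].

Step 3 — invert S. det(S) = 7.8·4 - (-1.5)² = 28.95.
  S^{-1} = (1/det) · [[d, -b], [-b, a]] = [[0.1382, 0.0518],
 [0.0518, 0.2694]].

Step 4 — quadratic form (x̄ - mu_0)^T · S^{-1} · (x̄ - mu_0):
  S^{-1} · (x̄ - mu_0) = (0.1934, 0.0725),
  (x̄ - mu_0)^T · [...] = (1.4)·(0.1934) + (0)·(0.0725) = 0.2708.

Step 5 — scale by n: T² = 5 · 0.2708 = 1.3541.

T² ≈ 1.3541


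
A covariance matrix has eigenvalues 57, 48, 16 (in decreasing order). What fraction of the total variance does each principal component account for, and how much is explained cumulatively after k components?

Step 1 — total variance = trace(Sigma) = Σ λ_i = 57 + 48 + 16 = 121.

Step 2 — fraction explained by component i = λ_i / Σ λ:
  PC1: 57/121 = 0.4711
  PC2: 48/121 = 0.3967
  PC3: 16/121 = 0.1322

Step 3 — cumulative fraction after k components = (λ_1 + ... + λ_k) / Σ λ:
  k = 1: 57/121 = 0.4711
  k = 2: (57 + 48)/121 = 105/121 = 0.8678
  k = 3: (57 + 48 + 16)/121 = 121/121 = 1

Summary (fraction, with percent):

explained: PC1 0.4711 (47.11%), PC2 0.3967 (39.67%), PC3 0.1322 (13.22%);  cumulative: 0.4711, 0.8678, 1


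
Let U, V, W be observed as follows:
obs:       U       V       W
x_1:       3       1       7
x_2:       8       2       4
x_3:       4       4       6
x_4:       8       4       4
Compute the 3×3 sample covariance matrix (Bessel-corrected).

Step 1 — column means:
  mean(U) = (3 + 8 + 4 + 8) / 4 = 23/4 = 5.75
  mean(V) = (1 + 2 + 4 + 4) / 4 = 11/4 = 2.75
  mean(W) = (7 + 4 + 6 + 4) / 4 = 21/4 = 5.25

Step 2 — sample covariance S[i,j] = (1/(n-1)) · Σ_k (x_{k,i} - mean_i) · (x_{k,j} - mean_j), with n-1 = 3.
  S[U,U] = ((-2.75)·(-2.75) + (2.25)·(2.25) + (-1.75)·(-1.75) + (2.25)·(2.25)) / 3 = 20.75/3 = 6.9167
  S[U,V] = ((-2.75)·(-1.75) + (2.25)·(-0.75) + (-1.75)·(1.25) + (2.25)·(1.25)) / 3 = 3.75/3 = 1.25
  S[U,W] = ((-2.75)·(1.75) + (2.25)·(-1.25) + (-1.75)·(0.75) + (2.25)·(-1.25)) / 3 = -11.75/3 = -3.9167
  S[V,V] = ((-1.75)·(-1.75) + (-0.75)·(-0.75) + (1.25)·(1.25) + (1.25)·(1.25)) / 3 = 6.75/3 = 2.25
  S[V,W] = ((-1.75)·(1.75) + (-0.75)·(-1.25) + (1.25)·(0.75) + (1.25)·(-1.25)) / 3 = -2.75/3 = -0.9167
  S[W,W] = ((1.75)·(1.75) + (-1.25)·(-1.25) + (0.75)·(0.75) + (-1.25)·(-1.25)) / 3 = 6.75/3 = 2.25

S is symmetric (S[j,i] = S[i,j]). Assembling:

S = [[6.9167, 1.25, -3.9167],
 [1.25, 2.25, -0.9167],
 [-3.9167, -0.9167, 2.25]]


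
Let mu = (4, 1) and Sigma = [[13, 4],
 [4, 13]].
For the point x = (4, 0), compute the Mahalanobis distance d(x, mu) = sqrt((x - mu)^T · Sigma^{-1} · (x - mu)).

Step 1 — centre the observation: (x - mu) = (0, -1).

Step 2 — invert Sigma. det(Sigma) = 13·13 - (4)² = 153.
  Sigma^{-1} = (1/det) · [[d, -b], [-b, a]] = [[0.085, -0.0261],
 [-0.0261, 0.085]].

Step 3 — form the quadratic (x - mu)^T · Sigma^{-1} · (x - mu):
  Sigma^{-1} · (x - mu) = (0.0261, -0.085).
  (x - mu)^T · [Sigma^{-1} · (x - mu)] = (0)·(0.0261) + (-1)·(-0.085) = 0.085.

Step 4 — take square root: d = √(0.085) ≈ 0.2915.

d(x, mu) = √(0.085) ≈ 0.2915


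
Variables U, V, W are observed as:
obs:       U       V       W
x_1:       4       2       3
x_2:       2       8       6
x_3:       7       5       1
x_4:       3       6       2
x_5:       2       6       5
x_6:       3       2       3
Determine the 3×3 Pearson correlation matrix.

Step 1 — column means:
  mean(U) = (4 + 2 + 7 + 3 + 2 + 3) / 6 = 21/6 = 3.5
  mean(V) = (2 + 8 + 5 + 6 + 6 + 2) / 6 = 29/6 = 4.8333
  mean(W) = (3 + 6 + 1 + 2 + 5 + 3) / 6 = 20/6 = 3.3333

Step 2 — sample variances and covariances s[i,j] = (1/(n-1)) · Σ_k (x_{k,i} - mean_i) · (x_{k,j} - mean_j), with n-1 = 5:
  s[U,U] = ((0.5)·(0.5) + (-1.5)·(-1.5) + (3.5)·(3.5) + (-0.5)·(-0.5) + (-1.5)·(-1.5) + (-0.5)·(-0.5)) / 5 = 17.5/5 = 3.5
  s[U,V] = ((0.5)·(-2.8333) + (-1.5)·(3.1667) + (3.5)·(0.1667) + (-0.5)·(1.1667) + (-1.5)·(1.1667) + (-0.5)·(-2.8333)) / 5 = -6.5/5 = -1.3
  s[U,W] = ((0.5)·(-0.3333) + (-1.5)·(2.6667) + (3.5)·(-2.3333) + (-0.5)·(-1.3333) + (-1.5)·(1.6667) + (-0.5)·(-0.3333)) / 5 = -14/5 = -2.8
  s[V,V] = ((-2.8333)·(-2.8333) + (3.1667)·(3.1667) + (0.1667)·(0.1667) + (1.1667)·(1.1667) + (1.1667)·(1.1667) + (-2.8333)·(-2.8333)) / 5 = 28.8333/5 = 5.7667
  s[V,W] = ((-2.8333)·(-0.3333) + (3.1667)·(2.6667) + (0.1667)·(-2.3333) + (1.1667)·(-1.3333) + (1.1667)·(1.6667) + (-2.8333)·(-0.3333)) / 5 = 10.3333/5 = 2.0667
  s[W,W] = ((-0.3333)·(-0.3333) + (2.6667)·(2.6667) + (-2.3333)·(-2.3333) + (-1.3333)·(-1.3333) + (1.6667)·(1.6667) + (-0.3333)·(-0.3333)) / 5 = 17.3333/5 = 3.4667
  Sample standard deviations s_i = √(s[i,i]):
  s(U) = √(3.5) = 1.8708
  s(V) = √(5.7667) = 2.4014
  s(W) = √(3.4667) = 1.8619

Step 3 — r_{ij} = s_{ij} / (s_i · s_j):
  r[U,U] = 1 (diagonal).
  r[U,V] = -1.3 / (1.8708 · 2.4014) = -1.3 / 4.4926 = -0.2894
  r[U,W] = -2.8 / (1.8708 · 1.8619) = -2.8 / 3.4833 = -0.8038
  r[V,V] = 1 (diagonal).
  r[V,W] = 2.0667 / (2.4014 · 1.8619) = 2.0667 / 4.4711 = 0.4622
  r[W,W] = 1 (diagonal).

R is symmetric with unit diagonal. Assembling:

R = [[1, -0.2894, -0.8038],
 [-0.2894, 1, 0.4622],
 [-0.8038, 0.4622, 1]]


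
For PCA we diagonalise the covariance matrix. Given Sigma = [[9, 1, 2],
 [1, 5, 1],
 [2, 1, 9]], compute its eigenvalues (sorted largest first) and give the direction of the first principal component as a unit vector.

Step 1 — characteristic polynomial p(λ) = det(λI - Sigma) = λ³ - tr·λ² + c_1·λ - det, where tr = trace, c_1 = sum of the principal 2×2 minors, det = det(Sigma):
  tr = 9 + 5 + 9 = 23,
  c_1 = (9·5 - (1)²) + (9·9 - (2)²) + (5·9 - (1)²) = 44 + 77 + 44 = 165,
  det = 9·(5·9 - (1)²) - (1)·((1)·9 - (1)·(2)) + (2)·((1)·(1) - 5·(2)) = 9·(44) - (1)·(7) + (2)·(-9) = 371.
  So p(λ) = λ³ - 23λ² + 165λ - 371.
Step 2 — look for an integer root (rational root theorem: any rational root is an integer divisor of 371). Testing λ = 7:
  p(7) = 343 - 1127 + 1155 - 371 = 0  ✓
  Dividing out (λ - 7): p(λ) = (λ - 7)(λ² - 16λ + 53).
Step 3 — remaining eigenvalues from the quadratic λ² - 16λ + 53 = 0:
  Δ = 16² - 4·53 = 256 - 212 = 44,  λ = (16 ± √44)/2 = (16 ± 6.6332)/2 ≈ 11.3166 or 4.6834.
  Sorted: λ_1 = 11.3166,  λ_2 = 7,  λ_3 = 4.6834  (check: sum = 23 = tr ✓).

Step 4 — unit eigenvector for λ_1 ≈ 11.3166: v spans the null space of (Sigma - λ_1 I), whose rows are
  r_1 = (-2.3166, 1, 2),  r_2 = (1, -6.3166, 1),  r_3 = (2, 1, -2.3166).
  v is orthogonal to every row, so take v ∝ r_1 × r_2 = ((1)·(1) - (2)·(-6.3166), (2)·(1) - (-2.3166)·(1), (-2.3166)·(-6.3166) - (1)·(1)) ≈ (13.6332, 4.3166, 13.6332).
  Let u = (13.6332, 4.3166, 13.6332).
  ||u|| = √((13.6332)² + (4.3166)² + (13.6332)²) = √(390.3642) ≈ 19.7576,  v_1 = u/||u|| ≈ (0.69, 0.2185, 0.69) (||v_1|| = 1).

λ_1 = 11.3166,  λ_2 = 7,  λ_3 = 4.6834;  v_1 ≈ (0.69, 0.2185, 0.69)


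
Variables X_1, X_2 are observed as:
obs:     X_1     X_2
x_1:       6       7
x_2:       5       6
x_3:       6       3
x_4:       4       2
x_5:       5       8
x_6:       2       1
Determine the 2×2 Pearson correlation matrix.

Step 1 — column means:
  mean(X_1) = (6 + 5 + 6 + 4 + 5 + 2) / 6 = 28/6 = 4.6667
  mean(X_2) = (7 + 6 + 3 + 2 + 8 + 1) / 6 = 27/6 = 4.5

Step 2 — sample variances and covariances s[i,j] = (1/(n-1)) · Σ_k (x_{k,i} - mean_i) · (x_{k,j} - mean_j), with n-1 = 5:
  s[X_1,X_1] = ((1.3333)·(1.3333) + (0.3333)·(0.3333) + (1.3333)·(1.3333) + (-0.6667)·(-0.6667) + (0.3333)·(0.3333) + (-2.6667)·(-2.6667)) / 5 = 11.3333/5 = 2.2667
  s[X_1,X_2] = ((1.3333)·(2.5) + (0.3333)·(1.5) + (1.3333)·(-1.5) + (-0.6667)·(-2.5) + (0.3333)·(3.5) + (-2.6667)·(-3.5)) / 5 = 14/5 = 2.8
  s[X_2,X_2] = ((2.5)·(2.5) + (1.5)·(1.5) + (-1.5)·(-1.5) + (-2.5)·(-2.5) + (3.5)·(3.5) + (-3.5)·(-3.5)) / 5 = 41.5/5 = 8.3
  Sample standard deviations s_i = √(s[i,i]):
  s(X_1) = √(2.2667) = 1.5055
  s(X_2) = √(8.3) = 2.881

Step 3 — r_{ij} = s_{ij} / (s_i · s_j):
  r[X_1,X_1] = 1 (diagonal).
  r[X_1,X_2] = 2.8 / (1.5055 · 2.881) = 2.8 / 4.3374 = 0.6455
  r[X_2,X_2] = 1 (diagonal).

R is symmetric with unit diagonal. Assembling:

R = [[1, 0.6455],
 [0.6455, 1]]


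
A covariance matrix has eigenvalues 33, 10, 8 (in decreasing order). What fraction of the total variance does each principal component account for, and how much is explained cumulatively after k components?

Step 1 — total variance = trace(Sigma) = Σ λ_i = 33 + 10 + 8 = 51.

Step 2 — fraction explained by component i = λ_i / Σ λ:
  PC1: 33/51 = 0.6471
  PC2: 10/51 = 0.1961
  PC3: 8/51 = 0.1569

Step 3 — cumulative fraction after k components = (λ_1 + ... + λ_k) / Σ λ:
  k = 1: 33/51 = 0.6471
  k = 2: (33 + 10)/51 = 43/51 = 0.8431
  k = 3: (33 + 10 + 8)/51 = 51/51 = 1

Summary (fraction, with percent):

explained: PC1 0.6471 (64.71%), PC2 0.1961 (19.61%), PC3 0.1569 (15.69%);  cumulative: 0.6471, 0.8431, 1


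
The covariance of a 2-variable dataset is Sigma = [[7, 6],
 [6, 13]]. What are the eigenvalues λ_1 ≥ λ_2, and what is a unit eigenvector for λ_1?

Step 1 — characteristic polynomial of 2×2 Sigma:
  det(Sigma - λI) = λ² - trace · λ + det = 0.
  trace = 7 + 13 = 20, det = 7·13 - (6)² = 55.
Step 2 — discriminant:
  Δ = trace² - 4·det = 400 - 220 = 180.
Step 3 — eigenvalues:
  λ = (trace ± √Δ)/2 = (20 ± 13.4164)/2,
  λ_1 = 16.7082,  λ_2 = 3.2918.

Step 4 — unit eigenvector for λ_1: solve (Sigma - λ_1 I)v = 0. First row:
  (7 - 16.7082)·v_x + (6)·v_y = 0, i.e. (-9.7082)·v_x + (6)·v_y = 0,
  so v ∝ (b, λ_1 - a) = (6, 9.7082) = u.
  ||u|| = √((6)² + (9.7082)²) = √(130.2492) ≈ 11.4127,
  v_1 = u/||u|| ≈ (0.5257, 0.8507) (||v_1|| = 1).

λ_1 = 16.7082,  λ_2 = 3.2918;  v_1 ≈ (0.5257, 0.8507)


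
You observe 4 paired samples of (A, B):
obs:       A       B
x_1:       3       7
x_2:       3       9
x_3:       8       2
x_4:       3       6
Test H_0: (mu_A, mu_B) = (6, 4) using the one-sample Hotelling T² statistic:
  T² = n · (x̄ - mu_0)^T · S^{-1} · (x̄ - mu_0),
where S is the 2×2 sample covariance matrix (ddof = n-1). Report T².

Step 1 — sample mean vector:
  mean(A) = (3 + 3 + 8 + 3) / 4 = 17/4 = 4.25
  mean(B) = (7 + 9 + 2 + 6) / 4 = 24/4 = 6
  x̄ = (4.25, 6),  deviation x̄ - mu_0 = (4.25, 6) - (6, 4) = (-1.75, 2).

Step 2 — sample covariance matrix, S[i,j] = (1/(n-1)) · Σ_k (x_{k,i} - mean_i) · (x_{k,j} - mean_j), divisor n-1 = 3:
  S[A,A] = ((-1.25)·(-1.25) + (-1.25)·(-1.25) + (3.75)·(3.75) + (-1.25)·(-1.25)) / 3 = 18.75/3 = 6.25
  S[A,B] = ((-1.25)·(1) + (-1.25)·(3) + (3.75)·(-4) + (-1.25)·(0)) / 3 = -20/3 = -6.6667
  S[B,B] = ((1)·(1) + (3)·(3) + (-4)·(-4) + (0)·(0)) / 3 = 26/3 = 8.6667
  S = [[6.25, -6.6667],
 [-6.6667, 8.6667]].

Step 3 — invert S. det(S) = 6.25·8.6667 - (-6.6667)² = 9.7222.
  S^{-1} = (1/det) · [[d, -b], [-b, a]] = [[0.8914, 0.6857],
 [0.6857, 0.6429]].

Step 4 — quadratic form (x̄ - mu_0)^T · S^{-1} · (x̄ - mu_0):
  S^{-1} · (x̄ - mu_0) = (-0.1886, 0.0857),
  (x̄ - mu_0)^T · [...] = (-1.75)·(-0.1886) + (2)·(0.0857) = 0.5014.

Step 5 — scale by n: T² = 4 · 0.5014 = 2.0057.

T² ≈ 2.0057


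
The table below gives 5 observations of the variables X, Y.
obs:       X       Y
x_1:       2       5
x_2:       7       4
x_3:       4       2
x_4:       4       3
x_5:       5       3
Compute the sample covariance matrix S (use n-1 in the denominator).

Step 1 — column means:
  mean(X) = (2 + 7 + 4 + 4 + 5) / 5 = 22/5 = 4.4
  mean(Y) = (5 + 4 + 2 + 3 + 3) / 5 = 17/5 = 3.4

Step 2 — sample covariance S[i,j] = (1/(n-1)) · Σ_k (x_{k,i} - mean_i) · (x_{k,j} - mean_j), with n-1 = 4.
  S[X,X] = ((-2.4)·(-2.4) + (2.6)·(2.6) + (-0.4)·(-0.4) + (-0.4)·(-0.4) + (0.6)·(0.6)) / 4 = 13.2/4 = 3.3
  S[X,Y] = ((-2.4)·(1.6) + (2.6)·(0.6) + (-0.4)·(-1.4) + (-0.4)·(-0.4) + (0.6)·(-0.4)) / 4 = -1.8/4 = -0.45
  S[Y,Y] = ((1.6)·(1.6) + (0.6)·(0.6) + (-1.4)·(-1.4) + (-0.4)·(-0.4) + (-0.4)·(-0.4)) / 4 = 5.2/4 = 1.3

S is symmetric (S[j,i] = S[i,j]). Assembling:

S = [[3.3, -0.45],
 [-0.45, 1.3]]


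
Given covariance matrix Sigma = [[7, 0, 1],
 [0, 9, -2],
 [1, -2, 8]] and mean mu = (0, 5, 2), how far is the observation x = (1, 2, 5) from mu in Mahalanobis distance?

Step 1 — centre the observation: (x - mu) = (1, -3, 3).

Step 2 — invert Sigma (cofactor / det for 3×3, or solve directly):
  Sigma^{-1} = [[0.1456, -0.0043, -0.0193],
 [-0.0043, 0.1178, 0.03],
 [-0.0193, 0.03, 0.1349]].

Step 3 — form the quadratic (x - mu)^T · Sigma^{-1} · (x - mu):
  Sigma^{-1} · (x - mu) = (0.1006, -0.2677, 0.2955).
  (x - mu)^T · [Sigma^{-1} · (x - mu)] = (1)·(0.1006) + (-3)·(-0.2677) + (3)·(0.2955) = 1.7901.

Step 4 — take square root: d = √(1.7901) ≈ 1.338.

d(x, mu) = √(1.7901) ≈ 1.338


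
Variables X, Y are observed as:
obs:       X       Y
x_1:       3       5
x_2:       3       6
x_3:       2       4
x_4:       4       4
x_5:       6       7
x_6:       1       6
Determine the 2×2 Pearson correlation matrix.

Step 1 — column means:
  mean(X) = (3 + 3 + 2 + 4 + 6 + 1) / 6 = 19/6 = 3.1667
  mean(Y) = (5 + 6 + 4 + 4 + 7 + 6) / 6 = 32/6 = 5.3333

Step 2 — sample variances and covariances s[i,j] = (1/(n-1)) · Σ_k (x_{k,i} - mean_i) · (x_{k,j} - mean_j), with n-1 = 5:
  s[X,X] = ((-0.1667)·(-0.1667) + (-0.1667)·(-0.1667) + (-1.1667)·(-1.1667) + (0.8333)·(0.8333) + (2.8333)·(2.8333) + (-2.1667)·(-2.1667)) / 5 = 14.8333/5 = 2.9667
  s[X,Y] = ((-0.1667)·(-0.3333) + (-0.1667)·(0.6667) + (-1.1667)·(-1.3333) + (0.8333)·(-1.3333) + (2.8333)·(1.6667) + (-2.1667)·(0.6667)) / 5 = 3.6667/5 = 0.7333
  s[Y,Y] = ((-0.3333)·(-0.3333) + (0.6667)·(0.6667) + (-1.3333)·(-1.3333) + (-1.3333)·(-1.3333) + (1.6667)·(1.6667) + (0.6667)·(0.6667)) / 5 = 7.3333/5 = 1.4667
  Sample standard deviations s_i = √(s[i,i]):
  s(X) = √(2.9667) = 1.7224
  s(Y) = √(1.4667) = 1.2111

Step 3 — r_{ij} = s_{ij} / (s_i · s_j):
  r[X,X] = 1 (diagonal).
  r[X,Y] = 0.7333 / (1.7224 · 1.2111) = 0.7333 / 2.0859 = 0.3516
  r[Y,Y] = 1 (diagonal).

R is symmetric with unit diagonal. Assembling:

R = [[1, 0.3516],
 [0.3516, 1]]


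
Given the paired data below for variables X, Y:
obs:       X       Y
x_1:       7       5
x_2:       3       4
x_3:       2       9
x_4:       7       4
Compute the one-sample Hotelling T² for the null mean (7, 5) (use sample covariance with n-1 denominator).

Step 1 — sample mean vector:
  mean(X) = (7 + 3 + 2 + 7) / 4 = 19/4 = 4.75
  mean(Y) = (5 + 4 + 9 + 4) / 4 = 22/4 = 5.5
  x̄ = (4.75, 5.5),  deviation x̄ - mu_0 = (4.75, 5.5) - (7, 5) = (-2.25, 0.5).

Step 2 — sample covariance matrix, S[i,j] = (1/(n-1)) · Σ_k (x_{k,i} - mean_i) · (x_{k,j} - mean_j), divisor n-1 = 3:
  S[X,X] = ((2.25)·(2.25) + (-1.75)·(-1.75) + (-2.75)·(-2.75) + (2.25)·(2.25)) / 3 = 20.75/3 = 6.9167
  S[X,Y] = ((2.25)·(-0.5) + (-1.75)·(-1.5) + (-2.75)·(3.5) + (2.25)·(-1.5)) / 3 = -11.5/3 = -3.8333
  S[Y,Y] = ((-0.5)·(-0.5) + (-1.5)·(-1.5) + (3.5)·(3.5) + (-1.5)·(-1.5)) / 3 = 17/3 = 5.6667
  S = [[6.9167, -3.8333],
 [-3.8333, 5.6667]].

Step 3 — invert S. det(S) = 6.9167·5.6667 - (-3.8333)² = 24.5.
  S^{-1} = (1/det) · [[d, -b], [-b, a]] = [[0.2313, 0.1565],
 [0.1565, 0.2823]].

Step 4 — quadratic form (x̄ - mu_0)^T · S^{-1} · (x̄ - mu_0):
  S^{-1} · (x̄ - mu_0) = (-0.4422, -0.2109),
  (x̄ - mu_0)^T · [...] = (-2.25)·(-0.4422) + (0.5)·(-0.2109) = 0.8895.

Step 5 — scale by n: T² = 4 · 0.8895 = 3.5578.

T² ≈ 3.5578


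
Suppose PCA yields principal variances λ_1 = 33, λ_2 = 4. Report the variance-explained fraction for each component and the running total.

Step 1 — total variance = trace(Sigma) = Σ λ_i = 33 + 4 = 37.

Step 2 — fraction explained by component i = λ_i / Σ λ:
  PC1: 33/37 = 0.8919
  PC2: 4/37 = 0.1081

Step 3 — cumulative fraction after k components = (λ_1 + ... + λ_k) / Σ λ:
  k = 1: 33/37 = 0.8919
  k = 2: (33 + 4)/37 = 37/37 = 1

Summary (fraction, with percent):

explained: PC1 0.8919 (89.19%), PC2 0.1081 (10.81%);  cumulative: 0.8919, 1


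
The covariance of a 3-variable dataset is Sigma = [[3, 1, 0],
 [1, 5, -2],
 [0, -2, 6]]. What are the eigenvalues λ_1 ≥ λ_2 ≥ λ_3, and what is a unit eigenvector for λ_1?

Step 1 — characteristic polynomial p(λ) = det(λI - Sigma) = λ³ - tr·λ² + c_1·λ - det, where tr = trace, c_1 = sum of the principal 2×2 minors, det = det(Sigma):
  tr = 3 + 5 + 6 = 14,
  c_1 = (3·5 - (1)²) + (3·6 - (0)²) + (5·6 - (-2)²) = 14 + 18 + 26 = 58,
  det = 3·(5·6 - (-2)²) - (1)·((1)·6 - (-2)·(0)) + (0)·((1)·(-2) - 5·(0)) = 3·(26) - (1)·(6) + (0)·(-2) = 72.
  So p(λ) = λ³ - 14λ² + 58λ - 72.
Step 2 — look for an integer root (rational root theorem: any rational root is an integer divisor of 72). Testing λ = 4:
  p(4) = 64 - 224 + 232 - 72 = 0  ✓
  Dividing out (λ - 4): p(λ) = (λ - 4)(λ² - 10λ + 18).
Step 3 — remaining eigenvalues from the quadratic λ² - 10λ + 18 = 0:
  Δ = 10² - 4·18 = 100 - 72 = 28,  λ = (10 ± √28)/2 = (10 ± 5.2915)/2 ≈ 7.6458 or 2.3542.
  Sorted: λ_1 = 7.6458,  λ_2 = 4,  λ_3 = 2.3542  (check: sum = 14 = tr ✓).

Step 4 — unit eigenvector for λ_1 ≈ 7.6458: v spans the null space of (Sigma - λ_1 I), whose rows are
  r_1 = (-4.6458, 1, 0),  r_2 = (1, -2.6458, -2),  r_3 = (0, -2, -1.6458).
  v is orthogonal to every row, so take v ∝ r_1 × r_2 = ((1)·(-2) - (0)·(-2.6458), (0)·(1) - (-4.6458)·(-2), (-4.6458)·(-2.6458) - (1)·(1)) ≈ (-2, -9.2915, 11.2915).
  Rescale (multiply by -1 so the first nonzero entry is positive): u = (2, 9.2915, -11.2915).
  ||u|| = √((2)² + (9.2915)² + (-11.2915)²) = √(217.8301) ≈ 14.7591,  v_1 = u/||u|| ≈ (0.1355, 0.6295, -0.7651) (||v_1|| = 1).

λ_1 = 7.6458,  λ_2 = 4,  λ_3 = 2.3542;  v_1 ≈ (0.1355, 0.6295, -0.7651)


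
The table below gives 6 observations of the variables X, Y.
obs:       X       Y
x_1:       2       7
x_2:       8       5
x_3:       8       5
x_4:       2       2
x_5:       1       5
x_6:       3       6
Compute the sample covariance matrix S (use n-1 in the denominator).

Step 1 — column means:
  mean(X) = (2 + 8 + 8 + 2 + 1 + 3) / 6 = 24/6 = 4
  mean(Y) = (7 + 5 + 5 + 2 + 5 + 6) / 6 = 30/6 = 5

Step 2 — sample covariance S[i,j] = (1/(n-1)) · Σ_k (x_{k,i} - mean_i) · (x_{k,j} - mean_j), with n-1 = 5.
  S[X,X] = ((-2)·(-2) + (4)·(4) + (4)·(4) + (-2)·(-2) + (-3)·(-3) + (-1)·(-1)) / 5 = 50/5 = 10
  S[X,Y] = ((-2)·(2) + (4)·(0) + (4)·(0) + (-2)·(-3) + (-3)·(0) + (-1)·(1)) / 5 = 1/5 = 0.2
  S[Y,Y] = ((2)·(2) + (0)·(0) + (0)·(0) + (-3)·(-3) + (0)·(0) + (1)·(1)) / 5 = 14/5 = 2.8

S is symmetric (S[j,i] = S[i,j]). Assembling:

S = [[10, 0.2],
 [0.2, 2.8]]


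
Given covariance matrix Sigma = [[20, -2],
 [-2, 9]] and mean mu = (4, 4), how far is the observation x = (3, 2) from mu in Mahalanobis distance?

Step 1 — centre the observation: (x - mu) = (-1, -2).

Step 2 — invert Sigma. det(Sigma) = 20·9 - (-2)² = 176.
  Sigma^{-1} = (1/det) · [[d, -b], [-b, a]] = [[0.0511, 0.0114],
 [0.0114, 0.1136]].

Step 3 — form the quadratic (x - mu)^T · Sigma^{-1} · (x - mu):
  Sigma^{-1} · (x - mu) = (-0.0739, -0.2386).
  (x - mu)^T · [Sigma^{-1} · (x - mu)] = (-1)·(-0.0739) + (-2)·(-0.2386) = 0.5511.

Step 4 — take square root: d = √(0.5511) ≈ 0.7424.

d(x, mu) = √(0.5511) ≈ 0.7424


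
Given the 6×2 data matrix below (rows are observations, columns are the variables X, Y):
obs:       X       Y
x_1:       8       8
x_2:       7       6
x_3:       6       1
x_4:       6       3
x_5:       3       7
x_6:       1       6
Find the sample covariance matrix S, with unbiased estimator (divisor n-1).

Step 1 — column means:
  mean(X) = (8 + 7 + 6 + 6 + 3 + 1) / 6 = 31/6 = 5.1667
  mean(Y) = (8 + 6 + 1 + 3 + 7 + 6) / 6 = 31/6 = 5.1667

Step 2 — sample covariance S[i,j] = (1/(n-1)) · Σ_k (x_{k,i} - mean_i) · (x_{k,j} - mean_j), with n-1 = 5.
  S[X,X] = ((2.8333)·(2.8333) + (1.8333)·(1.8333) + (0.8333)·(0.8333) + (0.8333)·(0.8333) + (-2.1667)·(-2.1667) + (-4.1667)·(-4.1667)) / 5 = 34.8333/5 = 6.9667
  S[X,Y] = ((2.8333)·(2.8333) + (1.8333)·(0.8333) + (0.8333)·(-4.1667) + (0.8333)·(-2.1667) + (-2.1667)·(1.8333) + (-4.1667)·(0.8333)) / 5 = -3.1667/5 = -0.6333
  S[Y,Y] = ((2.8333)·(2.8333) + (0.8333)·(0.8333) + (-4.1667)·(-4.1667) + (-2.1667)·(-2.1667) + (1.8333)·(1.8333) + (0.8333)·(0.8333)) / 5 = 34.8333/5 = 6.9667

S is symmetric (S[j,i] = S[i,j]). Assembling:

S = [[6.9667, -0.6333],
 [-0.6333, 6.9667]]


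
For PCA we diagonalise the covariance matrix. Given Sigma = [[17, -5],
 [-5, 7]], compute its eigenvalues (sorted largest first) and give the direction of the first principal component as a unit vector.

Step 1 — characteristic polynomial of 2×2 Sigma:
  det(Sigma - λI) = λ² - trace · λ + det = 0.
  trace = 17 + 7 = 24, det = 17·7 - (-5)² = 94.
Step 2 — discriminant:
  Δ = trace² - 4·det = 576 - 376 = 200.
Step 3 — eigenvalues:
  λ = (trace ± √Δ)/2 = (24 ± 14.1421)/2,
  λ_1 = 19.0711,  λ_2 = 4.9289.

Step 4 — unit eigenvector for λ_1: solve (Sigma - λ_1 I)v = 0. First row:
  (17 - 19.0711)·v_x + (-5)·v_y = 0, i.e. (-2.0711)·v_x + (-5)·v_y = 0,
  so v ∝ (b, λ_1 - a) = (-5, 2.0711); multiply by -1 so the first entry is positive: u = (5, -2.0711).
  ||u|| = √((5)² + (-2.0711)²) = √(29.2893) ≈ 5.412,
  v_1 = u/||u|| ≈ (0.9239, -0.3827) (||v_1|| = 1).

λ_1 = 19.0711,  λ_2 = 4.9289;  v_1 ≈ (0.9239, -0.3827)


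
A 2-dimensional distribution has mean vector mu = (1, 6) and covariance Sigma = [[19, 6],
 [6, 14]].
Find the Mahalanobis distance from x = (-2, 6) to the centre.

Step 1 — centre the observation: (x - mu) = (-3, 0).

Step 2 — invert Sigma. det(Sigma) = 19·14 - (6)² = 230.
  Sigma^{-1} = (1/det) · [[d, -b], [-b, a]] = [[0.0609, -0.0261],
 [-0.0261, 0.0826]].

Step 3 — form the quadratic (x - mu)^T · Sigma^{-1} · (x - mu):
  Sigma^{-1} · (x - mu) = (-0.1826, 0.0783).
  (x - mu)^T · [Sigma^{-1} · (x - mu)] = (-3)·(-0.1826) + (0)·(0.0783) = 0.5478.

Step 4 — take square root: d = √(0.5478) ≈ 0.7402.

d(x, mu) = √(0.5478) ≈ 0.7402


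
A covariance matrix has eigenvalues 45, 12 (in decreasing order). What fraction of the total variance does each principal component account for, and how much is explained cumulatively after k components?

Step 1 — total variance = trace(Sigma) = Σ λ_i = 45 + 12 = 57.

Step 2 — fraction explained by component i = λ_i / Σ λ:
  PC1: 45/57 = 0.7895
  PC2: 12/57 = 0.2105

Step 3 — cumulative fraction after k components = (λ_1 + ... + λ_k) / Σ λ:
  k = 1: 45/57 = 0.7895
  k = 2: (45 + 12)/57 = 57/57 = 1

Summary (fraction, with percent):

explained: PC1 0.7895 (78.95%), PC2 0.2105 (21.05%);  cumulative: 0.7895, 1


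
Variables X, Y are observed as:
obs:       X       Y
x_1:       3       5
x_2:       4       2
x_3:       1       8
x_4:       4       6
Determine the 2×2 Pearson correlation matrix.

Step 1 — column means:
  mean(X) = (3 + 4 + 1 + 4) / 4 = 12/4 = 3
  mean(Y) = (5 + 2 + 8 + 6) / 4 = 21/4 = 5.25

Step 2 — sample variances and covariances s[i,j] = (1/(n-1)) · Σ_k (x_{k,i} - mean_i) · (x_{k,j} - mean_j), with n-1 = 3:
  s[X,X] = ((0)·(0) + (1)·(1) + (-2)·(-2) + (1)·(1)) / 3 = 6/3 = 2
  s[X,Y] = ((0)·(-0.25) + (1)·(-3.25) + (-2)·(2.75) + (1)·(0.75)) / 3 = -8/3 = -2.6667
  s[Y,Y] = ((-0.25)·(-0.25) + (-3.25)·(-3.25) + (2.75)·(2.75) + (0.75)·(0.75)) / 3 = 18.75/3 = 6.25
  Sample standard deviations s_i = √(s[i,i]):
  s(X) = √(2) = 1.4142
  s(Y) = √(6.25) = 2.5

Step 3 — r_{ij} = s_{ij} / (s_i · s_j):
  r[X,X] = 1 (diagonal).
  r[X,Y] = -2.6667 / (1.4142 · 2.5) = -2.6667 / 3.5355 = -0.7542
  r[Y,Y] = 1 (diagonal).

R is symmetric with unit diagonal. Assembling:

R = [[1, -0.7542],
 [-0.7542, 1]]


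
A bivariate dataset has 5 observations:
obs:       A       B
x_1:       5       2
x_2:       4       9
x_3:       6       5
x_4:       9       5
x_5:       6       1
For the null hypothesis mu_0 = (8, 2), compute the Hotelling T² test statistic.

Step 1 — sample mean vector:
  mean(A) = (5 + 4 + 6 + 9 + 6) / 5 = 30/5 = 6
  mean(B) = (2 + 9 + 5 + 5 + 1) / 5 = 22/5 = 4.4
  x̄ = (6, 4.4),  deviation x̄ - mu_0 = (6, 4.4) - (8, 2) = (-2, 2.4).

Step 2 — sample covariance matrix, S[i,j] = (1/(n-1)) · Σ_k (x_{k,i} - mean_i) · (x_{k,j} - mean_j), divisor n-1 = 4:
  S[A,A] = ((-1)·(-1) + (-2)·(-2) + (0)·(0) + (3)·(3) + (0)·(0)) / 4 = 14/4 = 3.5
  S[A,B] = ((-1)·(-2.4) + (-2)·(4.6) + (0)·(0.6) + (3)·(0.6) + (0)·(-3.4)) / 4 = -5/4 = -1.25
  S[B,B] = ((-2.4)·(-2.4) + (4.6)·(4.6) + (0.6)·(0.6) + (0.6)·(0.6) + (-3.4)·(-3.4)) / 4 = 39.2/4 = 9.8
  S = [[3.5, -1.25],
 [-1.25, 9.8]].

Step 3 — invert S. det(S) = 3.5·9.8 - (-1.25)² = 32.7375.
  S^{-1} = (1/det) · [[d, -b], [-b, a]] = [[0.2994, 0.0382],
 [0.0382, 0.1069]].

Step 4 — quadratic form (x̄ - mu_0)^T · S^{-1} · (x̄ - mu_0):
  S^{-1} · (x̄ - mu_0) = (-0.5071, 0.1802),
  (x̄ - mu_0)^T · [...] = (-2)·(-0.5071) + (2.4)·(0.1802) = 1.4467.

Step 5 — scale by n: T² = 5 · 1.4467 = 7.2333.

T² ≈ 7.2333
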